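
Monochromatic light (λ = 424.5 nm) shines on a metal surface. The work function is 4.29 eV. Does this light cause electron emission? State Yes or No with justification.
No

For photoemission, the photon energy must exceed the work function.

Photon energy: E = hc/λ = 2.9207 eV
Work function: φ = 4.29 eV

Since E_photon (2.9207 eV) < φ (4.29 eV), photoemission will NOT occur.
The threshold wavelength is λ₀ = hc/φ = 289.0 nm.
Since 424.5 nm > 289.0 nm, the photons lack sufficient energy.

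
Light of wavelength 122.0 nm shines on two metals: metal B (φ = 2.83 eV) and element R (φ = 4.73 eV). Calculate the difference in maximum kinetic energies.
1.9000 eV

Using KE_max = hc/λ - φ for each metal:

Photon energy: E = hc/λ = 10.1626 eV

For metal B (φ₁ = 2.83 eV):
KE₁ = E - φ₁ = 10.1626 - 2.83 = 7.3326 eV

For element R (φ₂ = 4.73 eV):
KE₂ = E - φ₂ = 10.1626 - 4.73 = 5.4326 eV

Difference:
ΔKE = KE₁ - KE₂ = 7.3326 - 5.4326 = 1.9000 eV

Note: The difference equals the difference in work functions: 4.73 - 2.83 = 1.90 eV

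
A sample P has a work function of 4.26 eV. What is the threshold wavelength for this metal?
291.04 nm

The threshold wavelength is when the photon energy equals the work function:
hc/λ₀ = φ

Solving for λ₀:
λ₀ = hc/φ = (6.626×10⁻³⁴ J·s)(3×10⁸ m/s) / (4.26 eV × 1.602×10⁻¹⁹ J/eV)
λ₀ = 291.04 nm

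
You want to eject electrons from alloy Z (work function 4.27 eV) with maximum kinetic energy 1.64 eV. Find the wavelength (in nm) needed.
209.79 nm

From Einstein's equation: KE_max = hc/λ - φ

Rearranging for λ:
hc/λ = KE_max + φ
λ = hc/(KE_max + φ)

Required photon energy:
E_photon = KE_max + φ = 1.64 + 4.27 = 5.91 eV

Required wavelength:
λ = hc/E_photon = (6.626×10⁻³⁴)(3×10⁸) / (5.91 × 1.602×10⁻¹⁹)
λ = 209.79 nm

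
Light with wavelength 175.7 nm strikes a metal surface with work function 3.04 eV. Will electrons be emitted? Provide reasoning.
Yes

For photoemission, the photon energy must exceed the work function.

Photon energy: E = hc/λ = 7.0566 eV
Work function: φ = 3.04 eV

Since E_photon (7.0566 eV) > φ (3.04 eV), photoemission WILL occur.
The threshold wavelength is λ₀ = hc/φ = 407.8 nm.
Since 175.7 nm < 407.8 nm, the light has sufficient energy.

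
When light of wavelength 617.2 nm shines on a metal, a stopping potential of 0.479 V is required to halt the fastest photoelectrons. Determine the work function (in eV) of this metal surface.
1.53 eV

The stopping potential gives the maximum kinetic energy: KE_max = eV_s = 0.479 eV

From Einstein's photoelectric equation: KE_max = hc/λ - φ
Rearranging: φ = hc/λ - KE_max

Calculate photon energy:
E_photon = hc/λ = (6.626×10⁻³⁴ J·s)(3×10⁸ m/s) / (617.2×10⁻⁹ m) = 2.0088 eV

Therefore:
φ = 2.0088 - 0.479 = 1.53 eV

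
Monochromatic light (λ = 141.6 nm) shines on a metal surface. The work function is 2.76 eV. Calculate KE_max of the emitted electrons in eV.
5.9959 eV

Using Einstein's photoelectric equation: KE_max = hf - φ = hc/λ - φ

First, calculate the photon energy:
E_photon = hc/λ = (6.626×10⁻³⁴ J·s)(3×10⁸ m/s) / (141.6×10⁻⁹ m)
E_photon = 8.7559 eV

Then, the maximum kinetic energy:
KE_max = E_photon - φ = 8.7559 eV - 2.76 eV = 5.9959 eV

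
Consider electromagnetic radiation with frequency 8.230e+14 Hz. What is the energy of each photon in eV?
3.4037 eV

Using E = hf:

E = hf = (6.626×10⁻³⁴ J·s)(8.230e+14 Hz)
E = 3.4037 eV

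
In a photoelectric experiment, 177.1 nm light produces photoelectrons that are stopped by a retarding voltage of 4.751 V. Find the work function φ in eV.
2.25 eV

The stopping potential gives the maximum kinetic energy: KE_max = eV_s = 4.751 eV

From Einstein's photoelectric equation: KE_max = hc/λ - φ
Rearranging: φ = hc/λ - KE_max

Calculate photon energy:
E_photon = hc/λ = (6.626×10⁻³⁴ J·s)(3×10⁸ m/s) / (177.1×10⁻⁹ m) = 7.0008 eV

Therefore:
φ = 7.0008 - 4.751 = 2.25 eV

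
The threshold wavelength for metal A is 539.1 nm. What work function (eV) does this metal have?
2.30 eV

At the threshold wavelength, photon energy equals work function:
φ = hc/λ₀

Calculating:
φ = (6.626×10⁻³⁴ J·s)(3×10⁸ m/s) / (539.1×10⁻⁹ m)
φ = 2.30 eV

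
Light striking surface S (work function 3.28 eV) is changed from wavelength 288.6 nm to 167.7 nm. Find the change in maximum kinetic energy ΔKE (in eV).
3.0972 eV

Using Einstein's equation: KE_max = hc/λ - φ

For λ₁ = 288.6 nm:
KE₁ = hc/λ₁ - φ = 4.2961 - 3.28 = 1.0161 eV

For λ₂ = 167.7 nm:
KE₂ = hc/λ₂ - φ = 7.3932 - 3.28 = 4.1132 eV

Change in KE:
ΔKE = KE₂ - KE₁ = 4.1132 - 1.0161 = 3.0972 eV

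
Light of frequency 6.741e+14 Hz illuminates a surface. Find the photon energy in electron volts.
2.7879 eV

Using E = hf:

E = hf = (6.626×10⁻³⁴ J·s)(6.741e+14 Hz)
E = 2.7879 eV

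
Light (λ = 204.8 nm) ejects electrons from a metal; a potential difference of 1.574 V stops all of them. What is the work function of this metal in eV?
4.48 eV

The stopping potential gives the maximum kinetic energy: KE_max = eV_s = 1.574 eV

From Einstein's photoelectric equation: KE_max = hc/λ - φ
Rearranging: φ = hc/λ - KE_max

Calculate photon energy:
E_photon = hc/λ = (6.626×10⁻³⁴ J·s)(3×10⁸ m/s) / (204.8×10⁻⁹ m) = 6.0539 eV

Therefore:
φ = 6.0539 - 1.574 = 4.48 eV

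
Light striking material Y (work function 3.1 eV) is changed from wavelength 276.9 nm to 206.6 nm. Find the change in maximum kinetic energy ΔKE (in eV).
1.5236 eV

Using Einstein's equation: KE_max = hc/λ - φ

For λ₁ = 276.9 nm:
KE₁ = hc/λ₁ - φ = 4.4776 - 3.1 = 1.3776 eV

For λ₂ = 206.6 nm:
KE₂ = hc/λ₂ - φ = 6.0012 - 3.1 = 2.9012 eV

Change in KE:
ΔKE = KE₂ - KE₁ = 2.9012 - 1.3776 = 1.5236 eV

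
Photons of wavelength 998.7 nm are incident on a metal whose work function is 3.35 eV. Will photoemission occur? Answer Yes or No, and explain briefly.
No

For photoemission, the photon energy must exceed the work function.

Photon energy: E = hc/λ = 1.2415 eV
Work function: φ = 3.35 eV

Since E_photon (1.2415 eV) < φ (3.35 eV), photoemission will NOT occur.
The threshold wavelength is λ₀ = hc/φ = 370.1 nm.
Since 998.7 nm > 370.1 nm, the photons lack sufficient energy.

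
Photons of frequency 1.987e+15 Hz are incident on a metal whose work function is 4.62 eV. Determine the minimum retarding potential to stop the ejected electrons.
3.5976 V

The stopping potential V_s satisfies: eV_s = KE_max

First, find KE_max using Einstein's equation:
E_photon = hf = (6.626×10⁻³⁴ J·s)(1.987e+15 Hz) = 8.2176 eV
KE_max = E_photon - φ = 8.2176 - 4.62 = 3.5976 eV

Since eV_s = KE_max:
V_s = KE_max/e = 3.5976 V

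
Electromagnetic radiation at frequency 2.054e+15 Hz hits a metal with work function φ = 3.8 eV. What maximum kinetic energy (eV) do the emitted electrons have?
4.6947 eV

Using Einstein's photoelectric equation: KE_max = hf - φ

First, calculate the photon energy:
E_photon = hf = (6.626×10⁻³⁴ J·s)(2.054e+15 Hz)
E_photon = 8.4947 eV

Then, the maximum kinetic energy:
KE_max = E_photon - φ = 8.4947 eV - 3.8 eV = 4.6947 eV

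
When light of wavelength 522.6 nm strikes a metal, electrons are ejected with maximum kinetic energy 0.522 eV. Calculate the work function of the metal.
1.85 eV

From Einstein's photoelectric equation: KE_max = hf - φ = hc/λ - φ

Rearranging for φ:
φ = hc/λ - KE_max

Calculate photon energy:
E_photon = hc/λ = 2.3724 eV

Therefore:
φ = 2.3724 - 0.522 = 1.85 eV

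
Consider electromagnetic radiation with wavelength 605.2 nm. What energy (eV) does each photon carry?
2.0486 eV

Using E = hf = hc/λ:

E = hc/λ = (6.626×10⁻³⁴ J·s)(3×10⁸ m/s) / (605.2×10⁻⁹ m)
E = 2.0486 eV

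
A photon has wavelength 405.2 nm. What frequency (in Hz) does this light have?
7.3986e+14 Hz

Using the wave equation: c = fλ

Solving for frequency:
f = c/λ = (3×10⁸ m/s) / (405.2×10⁻⁹ m)
f = 7.3986e+14 Hz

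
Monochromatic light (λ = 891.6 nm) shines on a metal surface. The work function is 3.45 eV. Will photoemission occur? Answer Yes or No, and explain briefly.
No

For photoemission, the photon energy must exceed the work function.

Photon energy: E = hc/λ = 1.3906 eV
Work function: φ = 3.45 eV

Since E_photon (1.3906 eV) < φ (3.45 eV), photoemission will NOT occur.
The threshold wavelength is λ₀ = hc/φ = 359.4 nm.
Since 891.6 nm > 359.4 nm, the photons lack sufficient energy.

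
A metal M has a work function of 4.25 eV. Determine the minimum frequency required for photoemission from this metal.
1.0276e+15 Hz

The threshold frequency is when the photon energy equals the work function:
hf₀ = φ

Solving for f₀:
f₀ = φ/h = (4.25 eV × 1.602×10⁻¹⁹ J/eV) / (6.626×10⁻³⁴ J·s)
f₀ = 1.0276e+15 Hz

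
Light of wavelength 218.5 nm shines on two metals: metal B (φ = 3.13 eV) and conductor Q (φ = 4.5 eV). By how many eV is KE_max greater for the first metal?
1.3700 eV

Using KE_max = hc/λ - φ for each metal:

Photon energy: E = hc/λ = 5.6743 eV

For metal B (φ₁ = 3.13 eV):
KE₁ = E - φ₁ = 5.6743 - 3.13 = 2.5443 eV

For conductor Q (φ₂ = 4.5 eV):
KE₂ = E - φ₂ = 5.6743 - 4.5 = 1.1743 eV

Difference:
ΔKE = KE₁ - KE₂ = 2.5443 - 1.1743 = 1.3700 eV

Note: The difference equals the difference in work functions: 4.5 - 3.13 = 1.37 eV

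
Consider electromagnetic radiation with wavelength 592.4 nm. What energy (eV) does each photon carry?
2.0929 eV

Using E = hf = hc/λ:

E = hc/λ = (6.626×10⁻³⁴ J·s)(3×10⁸ m/s) / (592.4×10⁻⁹ m)
E = 2.0929 eV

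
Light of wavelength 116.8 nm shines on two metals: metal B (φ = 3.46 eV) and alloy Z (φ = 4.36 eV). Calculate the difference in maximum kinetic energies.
0.9000 eV

Using KE_max = hc/λ - φ for each metal:

Photon energy: E = hc/λ = 10.6151 eV

For metal B (φ₁ = 3.46 eV):
KE₁ = E - φ₁ = 10.6151 - 3.46 = 7.1551 eV

For alloy Z (φ₂ = 4.36 eV):
KE₂ = E - φ₂ = 10.6151 - 4.36 = 6.2551 eV

Difference:
ΔKE = KE₁ - KE₂ = 7.1551 - 6.2551 = 0.9000 eV

Note: The difference equals the difference in work functions: 4.36 - 3.46 = 0.90 eV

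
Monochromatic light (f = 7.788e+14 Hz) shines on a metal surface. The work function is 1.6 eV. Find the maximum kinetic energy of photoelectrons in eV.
1.6209 eV

Using Einstein's photoelectric equation: KE_max = hf - φ

First, calculate the photon energy:
E_photon = hf = (6.626×10⁻³⁴ J·s)(7.788e+14 Hz)
E_photon = 3.2209 eV

Then, the maximum kinetic energy:
KE_max = E_photon - φ = 3.2209 eV - 1.6 eV = 1.6209 eV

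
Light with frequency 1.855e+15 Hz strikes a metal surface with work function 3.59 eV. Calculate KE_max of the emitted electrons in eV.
4.0817 eV

Using Einstein's photoelectric equation: KE_max = hf - φ

First, calculate the photon energy:
E_photon = hf = (6.626×10⁻³⁴ J·s)(1.855e+15 Hz)
E_photon = 7.6717 eV

Then, the maximum kinetic energy:
KE_max = E_photon - φ = 7.6717 eV - 3.59 eV = 4.0817 eV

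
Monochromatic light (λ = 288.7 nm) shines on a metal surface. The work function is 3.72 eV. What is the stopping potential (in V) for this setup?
0.5746 V

The stopping potential V_s satisfies: eV_s = KE_max

First, find KE_max using Einstein's equation:
E_photon = hc/λ = 4.2946 eV
KE_max = E_photon - φ = 4.2946 - 3.72 = 0.5746 eV

Since eV_s = KE_max:
V_s = KE_max/e = 0.5746 V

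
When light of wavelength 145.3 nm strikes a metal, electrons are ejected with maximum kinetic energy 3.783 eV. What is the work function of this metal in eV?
4.75 eV

From Einstein's photoelectric equation: KE_max = hf - φ = hc/λ - φ

Rearranging for φ:
φ = hc/λ - KE_max

Calculate photon energy:
E_photon = hc/λ = 8.5330 eV

Therefore:
φ = 8.5330 - 3.783 = 4.75 eV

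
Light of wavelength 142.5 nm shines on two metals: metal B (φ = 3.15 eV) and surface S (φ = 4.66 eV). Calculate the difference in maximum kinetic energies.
1.5100 eV

Using KE_max = hc/λ - φ for each metal:

Photon energy: E = hc/λ = 8.7006 eV

For metal B (φ₁ = 3.15 eV):
KE₁ = E - φ₁ = 8.7006 - 3.15 = 5.5506 eV

For surface S (φ₂ = 4.66 eV):
KE₂ = E - φ₂ = 8.7006 - 4.66 = 4.0406 eV

Difference:
ΔKE = KE₁ - KE₂ = 5.5506 - 4.0406 = 1.5100 eV

Note: The difference equals the difference in work functions: 4.66 - 3.15 = 1.51 eV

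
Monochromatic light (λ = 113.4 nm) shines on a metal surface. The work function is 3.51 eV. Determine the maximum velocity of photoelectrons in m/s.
1.6159e+06 m/s

First, find the maximum kinetic energy:
E_photon = hc/λ = 10.9334 eV
KE_max = E_photon - φ = 10.9334 - 3.51 = 7.4234 eV

Convert to Joules: KE_max = 7.4234 × 1.602×10⁻¹⁹ J = 1.1894e-18 J

Then use KE = ½mv² to find velocity:
v = √(2·KE/m) = √(2 × 1.1894e-18 J / 9.109e-31 kg)
v = 1.6159e+06 m/s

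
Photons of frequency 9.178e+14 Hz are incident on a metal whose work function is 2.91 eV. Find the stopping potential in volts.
0.8857 V

The stopping potential V_s satisfies: eV_s = KE_max

First, find KE_max using Einstein's equation:
E_photon = hf = (6.626×10⁻³⁴ J·s)(9.178e+14 Hz) = 3.7957 eV
KE_max = E_photon - φ = 3.7957 - 2.91 = 0.8857 eV

Since eV_s = KE_max:
V_s = KE_max/e = 0.8857 V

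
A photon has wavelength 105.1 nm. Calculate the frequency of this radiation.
2.8524e+15 Hz

Using the wave equation: c = fλ

Solving for frequency:
f = c/λ = (3×10⁸ m/s) / (105.1×10⁻⁹ m)
f = 2.8524e+15 Hz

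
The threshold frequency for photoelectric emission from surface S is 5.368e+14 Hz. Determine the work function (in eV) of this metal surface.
2.22 eV

At the threshold frequency, photon energy equals work function:
φ = hf₀

Calculating:
φ = (6.626×10⁻³⁴ J·s)(5.368e+14 Hz)
φ = 2.22 eV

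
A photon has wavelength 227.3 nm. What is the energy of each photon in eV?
5.4547 eV

Using E = hf = hc/λ:

E = hc/λ = (6.626×10⁻³⁴ J·s)(3×10⁸ m/s) / (227.3×10⁻⁹ m)
E = 5.4547 eV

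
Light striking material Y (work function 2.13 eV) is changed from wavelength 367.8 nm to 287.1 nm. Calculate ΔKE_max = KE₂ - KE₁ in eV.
0.9475 eV

Using Einstein's equation: KE_max = hc/λ - φ

For λ₁ = 367.8 nm:
KE₁ = hc/λ₁ - φ = 3.3710 - 2.13 = 1.2410 eV

For λ₂ = 287.1 nm:
KE₂ = hc/λ₂ - φ = 4.3185 - 2.13 = 2.1885 eV

Change in KE:
ΔKE = KE₂ - KE₁ = 2.1885 - 1.2410 = 0.9475 eV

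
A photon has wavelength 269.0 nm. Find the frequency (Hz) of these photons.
1.1145e+15 Hz

Using the wave equation: c = fλ

Solving for frequency:
f = c/λ = (3×10⁸ m/s) / (269.0×10⁻⁹ m)
f = 1.1145e+15 Hz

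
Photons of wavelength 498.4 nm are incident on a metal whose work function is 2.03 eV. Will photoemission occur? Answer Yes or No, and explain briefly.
Yes

For photoemission, the photon energy must exceed the work function.

Photon energy: E = hc/λ = 2.4876 eV
Work function: φ = 2.03 eV

Since E_photon (2.4876 eV) > φ (2.03 eV), photoemission WILL occur.
The threshold wavelength is λ₀ = hc/φ = 610.8 nm.
Since 498.4 nm < 610.8 nm, the light has sufficient energy.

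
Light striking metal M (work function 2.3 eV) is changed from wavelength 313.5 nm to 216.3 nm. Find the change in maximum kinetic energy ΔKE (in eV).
1.7772 eV

Using Einstein's equation: KE_max = hc/λ - φ

For λ₁ = 313.5 nm:
KE₁ = hc/λ₁ - φ = 3.9548 - 2.3 = 1.6548 eV

For λ₂ = 216.3 nm:
KE₂ = hc/λ₂ - φ = 5.7320 - 2.3 = 3.4320 eV

Change in KE:
ΔKE = KE₂ - KE₁ = 3.4320 - 1.6548 = 1.7772 eV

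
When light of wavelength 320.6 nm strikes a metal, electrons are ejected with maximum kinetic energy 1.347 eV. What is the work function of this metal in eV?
2.52 eV

From Einstein's photoelectric equation: KE_max = hf - φ = hc/λ - φ

Rearranging for φ:
φ = hc/λ - KE_max

Calculate photon energy:
E_photon = hc/λ = 3.8673 eV

Therefore:
φ = 3.8673 - 1.347 = 2.52 eV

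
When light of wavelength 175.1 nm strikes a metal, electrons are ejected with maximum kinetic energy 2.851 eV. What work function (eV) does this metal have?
4.23 eV

From Einstein's photoelectric equation: KE_max = hf - φ = hc/λ - φ

Rearranging for φ:
φ = hc/λ - KE_max

Calculate photon energy:
E_photon = hc/λ = 7.0808 eV

Therefore:
φ = 7.0808 - 2.851 = 4.23 eV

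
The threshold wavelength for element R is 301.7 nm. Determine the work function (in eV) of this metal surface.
4.11 eV

At the threshold wavelength, photon energy equals work function:
φ = hc/λ₀

Calculating:
φ = (6.626×10⁻³⁴ J·s)(3×10⁸ m/s) / (301.7×10⁻⁹ m)
φ = 4.11 eV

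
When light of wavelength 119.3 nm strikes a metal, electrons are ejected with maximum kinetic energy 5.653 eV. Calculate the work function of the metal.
4.74 eV

From Einstein's photoelectric equation: KE_max = hf - φ = hc/λ - φ

Rearranging for φ:
φ = hc/λ - KE_max

Calculate photon energy:
E_photon = hc/λ = 10.3926 eV

Therefore:
φ = 10.3926 - 5.653 = 4.74 eV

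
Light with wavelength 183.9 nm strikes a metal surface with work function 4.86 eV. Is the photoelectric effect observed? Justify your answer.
Yes

For photoemission, the photon energy must exceed the work function.

Photon energy: E = hc/λ = 6.7419 eV
Work function: φ = 4.86 eV

Since E_photon (6.7419 eV) > φ (4.86 eV), photoemission WILL occur.
The threshold wavelength is λ₀ = hc/φ = 255.1 nm.
Since 183.9 nm < 255.1 nm, the light has sufficient energy.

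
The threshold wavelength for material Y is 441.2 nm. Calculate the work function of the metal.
2.81 eV

At the threshold wavelength, photon energy equals work function:
φ = hc/λ₀

Calculating:
φ = (6.626×10⁻³⁴ J·s)(3×10⁸ m/s) / (441.2×10⁻⁹ m)
φ = 2.81 eV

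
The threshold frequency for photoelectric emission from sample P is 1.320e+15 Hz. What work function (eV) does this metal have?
5.46 eV

At the threshold frequency, photon energy equals work function:
φ = hf₀

Calculating:
φ = (6.626×10⁻³⁴ J·s)(1.320e+15 Hz)
φ = 5.46 eV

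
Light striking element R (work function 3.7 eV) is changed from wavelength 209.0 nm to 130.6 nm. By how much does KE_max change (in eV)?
3.5612 eV

Using Einstein's equation: KE_max = hc/λ - φ

For λ₁ = 209.0 nm:
KE₁ = hc/λ₁ - φ = 5.9323 - 3.7 = 2.2323 eV

For λ₂ = 130.6 nm:
KE₂ = hc/λ₂ - φ = 9.4934 - 3.7 = 5.7934 eV

Change in KE:
ΔKE = KE₂ - KE₁ = 5.7934 - 2.2323 = 3.5612 eV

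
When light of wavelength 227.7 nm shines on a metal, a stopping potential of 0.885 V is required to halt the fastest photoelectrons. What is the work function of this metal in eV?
4.56 eV

The stopping potential gives the maximum kinetic energy: KE_max = eV_s = 0.885 eV

From Einstein's photoelectric equation: KE_max = hc/λ - φ
Rearranging: φ = hc/λ - KE_max

Calculate photon energy:
E_photon = hc/λ = (6.626×10⁻³⁴ J·s)(3×10⁸ m/s) / (227.7×10⁻⁹ m) = 5.4451 eV

Therefore:
φ = 5.4451 - 0.885 = 4.56 eV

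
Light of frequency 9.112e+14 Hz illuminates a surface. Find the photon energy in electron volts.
3.7684 eV

Using E = hf:

E = hf = (6.626×10⁻³⁴ J·s)(9.112e+14 Hz)
E = 3.7684 eV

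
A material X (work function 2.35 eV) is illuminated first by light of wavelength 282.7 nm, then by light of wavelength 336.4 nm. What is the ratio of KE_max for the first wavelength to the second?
1.5242

Using Einstein's equation: KE_max = hc/λ - φ

For λ₁ = 282.7 nm:
E₁ = hc/λ₁ = 4.3857 eV
KE₁ = E₁ - φ = 4.3857 - 2.35 = 2.0357 eV

For λ₂ = 336.4 nm:
E₂ = hc/λ₂ = 3.6856 eV
KE₂ = E₂ - φ = 3.6856 - 2.35 = 1.3356 eV

Ratio: KE₁/KE₂ = 2.0357/1.3356 = 1.5242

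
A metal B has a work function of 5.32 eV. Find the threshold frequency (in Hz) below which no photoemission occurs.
1.2864e+15 Hz

The threshold frequency is when the photon energy equals the work function:
hf₀ = φ

Solving for f₀:
f₀ = φ/h = (5.32 eV × 1.602×10⁻¹⁹ J/eV) / (6.626×10⁻³⁴ J·s)
f₀ = 1.2864e+15 Hz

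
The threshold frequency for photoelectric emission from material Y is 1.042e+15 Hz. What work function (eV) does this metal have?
4.31 eV

At the threshold frequency, photon energy equals work function:
φ = hf₀

Calculating:
φ = (6.626×10⁻³⁴ J·s)(1.042e+15 Hz)
φ = 4.31 eV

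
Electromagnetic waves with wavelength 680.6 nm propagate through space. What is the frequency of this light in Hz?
4.4048e+14 Hz

Using the wave equation: c = fλ

Solving for frequency:
f = c/λ = (3×10⁸ m/s) / (680.6×10⁻⁹ m)
f = 4.4048e+14 Hz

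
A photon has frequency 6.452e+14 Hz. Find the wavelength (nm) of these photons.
464.65 nm

Using the wave equation: c = fλ

Solving for wavelength:
λ = c/f = (3×10⁸ m/s) / (6.452e+14 Hz)
λ = 464.65 nm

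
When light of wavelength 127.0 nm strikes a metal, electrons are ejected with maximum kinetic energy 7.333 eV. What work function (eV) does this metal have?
2.43 eV

From Einstein's photoelectric equation: KE_max = hf - φ = hc/λ - φ

Rearranging for φ:
φ = hc/λ - KE_max

Calculate photon energy:
E_photon = hc/λ = 9.7625 eV

Therefore:
φ = 9.7625 - 7.333 = 2.43 eV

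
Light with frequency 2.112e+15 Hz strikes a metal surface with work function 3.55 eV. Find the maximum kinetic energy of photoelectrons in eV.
5.1845 eV

Using Einstein's photoelectric equation: KE_max = hf - φ

First, calculate the photon energy:
E_photon = hf = (6.626×10⁻³⁴ J·s)(2.112e+15 Hz)
E_photon = 8.7345 eV

Then, the maximum kinetic energy:
KE_max = E_photon - φ = 8.7345 eV - 3.55 eV = 5.1845 eV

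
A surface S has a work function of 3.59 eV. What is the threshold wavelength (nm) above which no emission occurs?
345.36 nm

The threshold wavelength is when the photon energy equals the work function:
hc/λ₀ = φ

Solving for λ₀:
λ₀ = hc/φ = (6.626×10⁻³⁴ J·s)(3×10⁸ m/s) / (3.59 eV × 1.602×10⁻¹⁹ J/eV)
λ₀ = 345.36 nm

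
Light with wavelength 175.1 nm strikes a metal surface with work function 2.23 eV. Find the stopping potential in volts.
4.8508 V

The stopping potential V_s satisfies: eV_s = KE_max

First, find KE_max using Einstein's equation:
E_photon = hc/λ = 7.0808 eV
KE_max = E_photon - φ = 7.0808 - 2.23 = 4.8508 eV

Since eV_s = KE_max:
V_s = KE_max/e = 4.8508 V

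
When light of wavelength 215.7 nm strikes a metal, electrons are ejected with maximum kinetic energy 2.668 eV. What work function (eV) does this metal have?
3.08 eV

From Einstein's photoelectric equation: KE_max = hf - φ = hc/λ - φ

Rearranging for φ:
φ = hc/λ - KE_max

Calculate photon energy:
E_photon = hc/λ = 5.7480 eV

Therefore:
φ = 5.7480 - 2.668 = 3.08 eV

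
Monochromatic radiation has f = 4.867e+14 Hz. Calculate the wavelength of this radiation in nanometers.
615.97 nm

Using the wave equation: c = fλ

Solving for wavelength:
λ = c/f = (3×10⁸ m/s) / (4.867e+14 Hz)
λ = 615.97 nm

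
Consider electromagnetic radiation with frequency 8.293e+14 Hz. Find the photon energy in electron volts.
3.4297 eV

Using E = hf:

E = hf = (6.626×10⁻³⁴ J·s)(8.293e+14 Hz)
E = 3.4297 eV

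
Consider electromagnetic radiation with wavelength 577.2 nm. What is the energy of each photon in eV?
2.1480 eV

Using E = hf = hc/λ:

E = hc/λ = (6.626×10⁻³⁴ J·s)(3×10⁸ m/s) / (577.2×10⁻⁹ m)
E = 2.1480 eV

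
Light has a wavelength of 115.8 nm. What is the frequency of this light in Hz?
2.5889e+15 Hz

Using the wave equation: c = fλ

Solving for frequency:
f = c/λ = (3×10⁸ m/s) / (115.8×10⁻⁹ m)
f = 2.5889e+15 Hz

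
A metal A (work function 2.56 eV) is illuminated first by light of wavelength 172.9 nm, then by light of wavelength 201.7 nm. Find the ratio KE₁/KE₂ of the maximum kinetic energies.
1.2855

Using Einstein's equation: KE_max = hc/λ - φ

For λ₁ = 172.9 nm:
E₁ = hc/λ₁ = 7.1709 eV
KE₁ = E₁ - φ = 7.1709 - 2.56 = 4.6109 eV

For λ₂ = 201.7 nm:
E₂ = hc/λ₂ = 6.1470 eV
KE₂ = E₂ - φ = 6.1470 - 2.56 = 3.5870 eV

Ratio: KE₁/KE₂ = 4.6109/3.5870 = 1.2855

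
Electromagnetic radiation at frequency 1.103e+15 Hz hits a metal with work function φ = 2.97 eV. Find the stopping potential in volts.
1.5916 V

The stopping potential V_s satisfies: eV_s = KE_max

First, find KE_max using Einstein's equation:
E_photon = hf = (6.626×10⁻³⁴ J·s)(1.103e+15 Hz) = 4.5616 eV
KE_max = E_photon - φ = 4.5616 - 2.97 = 1.5916 eV

Since eV_s = KE_max:
V_s = KE_max/e = 1.5916 V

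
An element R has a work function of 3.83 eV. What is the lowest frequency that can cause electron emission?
9.2609e+14 Hz

The threshold frequency is when the photon energy equals the work function:
hf₀ = φ

Solving for f₀:
f₀ = φ/h = (3.83 eV × 1.602×10⁻¹⁹ J/eV) / (6.626×10⁻³⁴ J·s)
f₀ = 9.2609e+14 Hz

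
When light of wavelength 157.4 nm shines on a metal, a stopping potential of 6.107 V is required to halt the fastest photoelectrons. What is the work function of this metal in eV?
1.77 eV

The stopping potential gives the maximum kinetic energy: KE_max = eV_s = 6.107 eV

From Einstein's photoelectric equation: KE_max = hc/λ - φ
Rearranging: φ = hc/λ - KE_max

Calculate photon energy:
E_photon = hc/λ = (6.626×10⁻³⁴ J·s)(3×10⁸ m/s) / (157.4×10⁻⁹ m) = 7.8770 eV

Therefore:
φ = 7.8770 - 6.107 = 1.77 eV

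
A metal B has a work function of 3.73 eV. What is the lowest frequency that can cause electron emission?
9.0191e+14 Hz

The threshold frequency is when the photon energy equals the work function:
hf₀ = φ

Solving for f₀:
f₀ = φ/h = (3.73 eV × 1.602×10⁻¹⁹ J/eV) / (6.626×10⁻³⁴ J·s)
f₀ = 9.0191e+14 Hz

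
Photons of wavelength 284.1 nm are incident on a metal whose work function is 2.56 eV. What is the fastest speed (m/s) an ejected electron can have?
7.9663e+05 m/s

First, find the maximum kinetic energy:
E_photon = hc/λ = 4.3641 eV
KE_max = E_photon - φ = 4.3641 - 2.56 = 1.8041 eV

Convert to Joules: KE_max = 1.8041 × 1.602×10⁻¹⁹ J = 2.8905e-19 J

Then use KE = ½mv² to find velocity:
v = √(2·KE/m) = √(2 × 2.8905e-19 J / 9.109e-31 kg)
v = 7.9663e+05 m/s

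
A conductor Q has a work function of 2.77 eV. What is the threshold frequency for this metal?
6.6978e+14 Hz

The threshold frequency is when the photon energy equals the work function:
hf₀ = φ

Solving for f₀:
f₀ = φ/h = (2.77 eV × 1.602×10⁻¹⁹ J/eV) / (6.626×10⁻³⁴ J·s)
f₀ = 6.6978e+14 Hz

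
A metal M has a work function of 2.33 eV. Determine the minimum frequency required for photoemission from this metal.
5.6339e+14 Hz

The threshold frequency is when the photon energy equals the work function:
hf₀ = φ

Solving for f₀:
f₀ = φ/h = (2.33 eV × 1.602×10⁻¹⁹ J/eV) / (6.626×10⁻³⁴ J·s)
f₀ = 5.6339e+14 Hz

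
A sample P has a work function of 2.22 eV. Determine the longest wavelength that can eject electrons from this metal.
558.49 nm

The threshold wavelength is when the photon energy equals the work function:
hc/λ₀ = φ

Solving for λ₀:
λ₀ = hc/φ = (6.626×10⁻³⁴ J·s)(3×10⁸ m/s) / (2.22 eV × 1.602×10⁻¹⁹ J/eV)
λ₀ = 558.49 nm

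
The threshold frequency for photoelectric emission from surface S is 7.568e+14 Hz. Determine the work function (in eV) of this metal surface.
3.13 eV

At the threshold frequency, photon energy equals work function:
φ = hf₀

Calculating:
φ = (6.626×10⁻³⁴ J·s)(7.568e+14 Hz)
φ = 3.13 eV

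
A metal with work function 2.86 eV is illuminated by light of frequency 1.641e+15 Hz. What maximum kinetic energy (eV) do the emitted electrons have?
3.9266 eV

Using Einstein's photoelectric equation: KE_max = hf - φ

First, calculate the photon energy:
E_photon = hf = (6.626×10⁻³⁴ J·s)(1.641e+15 Hz)
E_photon = 6.7866 eV

Then, the maximum kinetic energy:
KE_max = E_photon - φ = 6.7866 eV - 2.86 eV = 3.9266 eV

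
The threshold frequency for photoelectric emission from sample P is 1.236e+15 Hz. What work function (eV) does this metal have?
5.11 eV

At the threshold frequency, photon energy equals work function:
φ = hf₀

Calculating:
φ = (6.626×10⁻³⁴ J·s)(1.236e+15 Hz)
φ = 5.11 eV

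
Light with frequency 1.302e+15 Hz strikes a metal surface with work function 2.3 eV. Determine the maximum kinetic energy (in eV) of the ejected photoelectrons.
3.0846 eV

Using Einstein's photoelectric equation: KE_max = hf - φ

First, calculate the photon energy:
E_photon = hf = (6.626×10⁻³⁴ J·s)(1.302e+15 Hz)
E_photon = 5.3846 eV

Then, the maximum kinetic energy:
KE_max = E_photon - φ = 5.3846 eV - 2.3 eV = 3.0846 eV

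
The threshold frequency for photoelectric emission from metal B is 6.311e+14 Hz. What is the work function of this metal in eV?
2.61 eV

At the threshold frequency, photon energy equals work function:
φ = hf₀

Calculating:
φ = (6.626×10⁻³⁴ J·s)(6.311e+14 Hz)
φ = 2.61 eV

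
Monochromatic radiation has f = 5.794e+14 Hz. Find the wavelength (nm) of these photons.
517.42 nm

Using the wave equation: c = fλ

Solving for wavelength:
λ = c/f = (3×10⁸ m/s) / (5.794e+14 Hz)
λ = 517.42 nm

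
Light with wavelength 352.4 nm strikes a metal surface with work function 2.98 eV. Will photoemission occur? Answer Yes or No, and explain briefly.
Yes

For photoemission, the photon energy must exceed the work function.

Photon energy: E = hc/λ = 3.5183 eV
Work function: φ = 2.98 eV

Since E_photon (3.5183 eV) > φ (2.98 eV), photoemission WILL occur.
The threshold wavelength is λ₀ = hc/φ = 416.1 nm.
Since 352.4 nm < 416.1 nm, the light has sufficient energy.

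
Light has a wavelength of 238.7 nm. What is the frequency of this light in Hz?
1.2559e+15 Hz

Using the wave equation: c = fλ

Solving for frequency:
f = c/λ = (3×10⁸ m/s) / (238.7×10⁻⁹ m)
f = 1.2559e+15 Hz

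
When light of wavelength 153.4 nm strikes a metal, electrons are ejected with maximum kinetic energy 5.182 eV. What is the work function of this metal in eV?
2.90 eV

From Einstein's photoelectric equation: KE_max = hf - φ = hc/λ - φ

Rearranging for φ:
φ = hc/λ - KE_max

Calculate photon energy:
E_photon = hc/λ = 8.0824 eV

Therefore:
φ = 8.0824 - 5.182 = 2.90 eV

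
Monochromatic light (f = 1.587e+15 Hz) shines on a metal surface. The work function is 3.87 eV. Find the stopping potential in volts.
2.6933 V

The stopping potential V_s satisfies: eV_s = KE_max

First, find KE_max using Einstein's equation:
E_photon = hf = (6.626×10⁻³⁴ J·s)(1.587e+15 Hz) = 6.5633 eV
KE_max = E_photon - φ = 6.5633 - 3.87 = 2.6933 eV

Since eV_s = KE_max:
V_s = KE_max/e = 2.6933 V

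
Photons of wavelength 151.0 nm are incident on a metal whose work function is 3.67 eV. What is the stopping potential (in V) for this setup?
4.5409 V

The stopping potential V_s satisfies: eV_s = KE_max

First, find KE_max using Einstein's equation:
E_photon = hc/λ = 8.2109 eV
KE_max = E_photon - φ = 8.2109 - 3.67 = 4.5409 eV

Since eV_s = KE_max:
V_s = KE_max/e = 4.5409 V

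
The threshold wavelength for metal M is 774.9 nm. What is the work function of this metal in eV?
1.60 eV

At the threshold wavelength, photon energy equals work function:
φ = hc/λ₀

Calculating:
φ = (6.626×10⁻³⁴ J·s)(3×10⁸ m/s) / (774.9×10⁻⁹ m)
φ = 1.60 eV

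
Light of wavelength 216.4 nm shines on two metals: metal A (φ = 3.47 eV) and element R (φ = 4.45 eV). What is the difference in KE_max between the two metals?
0.9800 eV

Using KE_max = hc/λ - φ for each metal:

Photon energy: E = hc/λ = 5.7294 eV

For metal A (φ₁ = 3.47 eV):
KE₁ = E - φ₁ = 5.7294 - 3.47 = 2.2594 eV

For element R (φ₂ = 4.45 eV):
KE₂ = E - φ₂ = 5.7294 - 4.45 = 1.2794 eV

Difference:
ΔKE = KE₁ - KE₂ = 2.2594 - 1.2794 = 0.9800 eV

Note: The difference equals the difference in work functions: 4.45 - 3.47 = 0.98 eV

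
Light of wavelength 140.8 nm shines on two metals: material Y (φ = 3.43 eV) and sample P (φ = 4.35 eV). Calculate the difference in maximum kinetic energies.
0.9200 eV

Using KE_max = hc/λ - φ for each metal:

Photon energy: E = hc/λ = 8.8057 eV

For material Y (φ₁ = 3.43 eV):
KE₁ = E - φ₁ = 8.8057 - 3.43 = 5.3757 eV

For sample P (φ₂ = 4.35 eV):
KE₂ = E - φ₂ = 8.8057 - 4.35 = 4.4557 eV

Difference:
ΔKE = KE₁ - KE₂ = 5.3757 - 4.4557 = 0.9200 eV

Note: The difference equals the difference in work functions: 4.35 - 3.43 = 0.92 eV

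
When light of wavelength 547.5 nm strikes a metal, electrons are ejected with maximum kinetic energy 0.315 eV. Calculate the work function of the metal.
1.95 eV

From Einstein's photoelectric equation: KE_max = hf - φ = hc/λ - φ

Rearranging for φ:
φ = hc/λ - KE_max

Calculate photon energy:
E_photon = hc/λ = 2.2646 eV

Therefore:
φ = 2.2646 - 0.315 = 1.95 eV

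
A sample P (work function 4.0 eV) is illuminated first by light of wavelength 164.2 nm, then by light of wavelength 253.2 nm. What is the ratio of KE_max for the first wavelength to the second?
3.9599

Using Einstein's equation: KE_max = hc/λ - φ

For λ₁ = 164.2 nm:
E₁ = hc/λ₁ = 7.5508 eV
KE₁ = E₁ - φ = 7.5508 - 4.0 = 3.5508 eV

For λ₂ = 253.2 nm:
E₂ = hc/λ₂ = 4.8967 eV
KE₂ = E₂ - φ = 4.8967 - 4.0 = 0.8967 eV

Ratio: KE₁/KE₂ = 3.5508/0.8967 = 3.9599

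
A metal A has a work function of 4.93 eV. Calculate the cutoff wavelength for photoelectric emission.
251.49 nm

The threshold wavelength is when the photon energy equals the work function:
hc/λ₀ = φ

Solving for λ₀:
λ₀ = hc/φ = (6.626×10⁻³⁴ J·s)(3×10⁸ m/s) / (4.93 eV × 1.602×10⁻¹⁹ J/eV)
λ₀ = 251.49 nm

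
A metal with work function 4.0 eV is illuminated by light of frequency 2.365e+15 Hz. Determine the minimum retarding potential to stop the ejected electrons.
5.7809 V

The stopping potential V_s satisfies: eV_s = KE_max

First, find KE_max using Einstein's equation:
E_photon = hf = (6.626×10⁻³⁴ J·s)(2.365e+15 Hz) = 9.7809 eV
KE_max = E_photon - φ = 9.7809 - 4.0 = 5.7809 eV

Since eV_s = KE_max:
V_s = KE_max/e = 5.7809 V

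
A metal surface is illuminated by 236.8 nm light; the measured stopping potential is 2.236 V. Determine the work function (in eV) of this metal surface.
3.00 eV

The stopping potential gives the maximum kinetic energy: KE_max = eV_s = 2.236 eV

From Einstein's photoelectric equation: KE_max = hc/λ - φ
Rearranging: φ = hc/λ - KE_max

Calculate photon energy:
E_photon = hc/λ = (6.626×10⁻³⁴ J·s)(3×10⁸ m/s) / (236.8×10⁻⁹ m) = 5.2358 eV

Therefore:
φ = 5.2358 - 2.236 = 3.00 eV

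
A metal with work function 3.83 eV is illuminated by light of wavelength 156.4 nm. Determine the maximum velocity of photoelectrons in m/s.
1.2005e+06 m/s

First, find the maximum kinetic energy:
E_photon = hc/λ = 7.9274 eV
KE_max = E_photon - φ = 7.9274 - 3.83 = 4.0974 eV

Convert to Joules: KE_max = 4.0974 × 1.602×10⁻¹⁹ J = 6.5647e-19 J

Then use KE = ½mv² to find velocity:
v = √(2·KE/m) = √(2 × 6.5647e-19 J / 9.109e-31 kg)
v = 1.2005e+06 m/s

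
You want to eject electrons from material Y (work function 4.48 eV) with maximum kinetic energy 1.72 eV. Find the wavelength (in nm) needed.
199.97 nm

From Einstein's equation: KE_max = hc/λ - φ

Rearranging for λ:
hc/λ = KE_max + φ
λ = hc/(KE_max + φ)

Required photon energy:
E_photon = KE_max + φ = 1.72 + 4.48 = 6.20 eV

Required wavelength:
λ = hc/E_photon = (6.626×10⁻³⁴)(3×10⁸) / (6.20 × 1.602×10⁻¹⁹)
λ = 199.97 nm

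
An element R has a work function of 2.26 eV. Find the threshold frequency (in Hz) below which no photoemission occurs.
5.4647e+14 Hz

The threshold frequency is when the photon energy equals the work function:
hf₀ = φ

Solving for f₀:
f₀ = φ/h = (2.26 eV × 1.602×10⁻¹⁹ J/eV) / (6.626×10⁻³⁴ J·s)
f₀ = 5.4647e+14 Hz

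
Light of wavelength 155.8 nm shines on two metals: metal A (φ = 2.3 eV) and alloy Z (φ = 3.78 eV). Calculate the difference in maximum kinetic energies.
1.4800 eV

Using KE_max = hc/λ - φ for each metal:

Photon energy: E = hc/λ = 7.9579 eV

For metal A (φ₁ = 2.3 eV):
KE₁ = E - φ₁ = 7.9579 - 2.3 = 5.6579 eV

For alloy Z (φ₂ = 3.78 eV):
KE₂ = E - φ₂ = 7.9579 - 3.78 = 4.1779 eV

Difference:
ΔKE = KE₁ - KE₂ = 5.6579 - 4.1779 = 1.4800 eV

Note: The difference equals the difference in work functions: 3.78 - 2.3 = 1.48 eV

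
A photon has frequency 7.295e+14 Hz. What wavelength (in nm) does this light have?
410.96 nm

Using the wave equation: c = fλ

Solving for wavelength:
λ = c/f = (3×10⁸ m/s) / (7.295e+14 Hz)
λ = 410.96 nm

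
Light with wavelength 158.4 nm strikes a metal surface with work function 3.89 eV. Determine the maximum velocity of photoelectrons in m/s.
1.1769e+06 m/s

First, find the maximum kinetic energy:
E_photon = hc/λ = 7.8273 eV
KE_max = E_photon - φ = 7.8273 - 3.89 = 3.9373 eV

Convert to Joules: KE_max = 3.9373 × 1.602×10⁻¹⁹ J = 6.3082e-19 J

Then use KE = ½mv² to find velocity:
v = √(2·KE/m) = √(2 × 6.3082e-19 J / 9.109e-31 kg)
v = 1.1769e+06 m/s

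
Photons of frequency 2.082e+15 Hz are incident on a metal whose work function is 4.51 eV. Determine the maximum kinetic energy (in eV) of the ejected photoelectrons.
4.1005 eV

Using Einstein's photoelectric equation: KE_max = hf - φ

First, calculate the photon energy:
E_photon = hf = (6.626×10⁻³⁴ J·s)(2.082e+15 Hz)
E_photon = 8.6105 eV

Then, the maximum kinetic energy:
KE_max = E_photon - φ = 8.6105 eV - 4.51 eV = 4.1005 eV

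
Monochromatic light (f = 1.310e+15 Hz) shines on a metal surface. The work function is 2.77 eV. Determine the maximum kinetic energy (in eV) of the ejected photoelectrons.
2.6477 eV

Using Einstein's photoelectric equation: KE_max = hf - φ

First, calculate the photon energy:
E_photon = hf = (6.626×10⁻³⁴ J·s)(1.310e+15 Hz)
E_photon = 5.4177 eV

Then, the maximum kinetic energy:
KE_max = E_photon - φ = 5.4177 eV - 2.77 eV = 2.6477 eV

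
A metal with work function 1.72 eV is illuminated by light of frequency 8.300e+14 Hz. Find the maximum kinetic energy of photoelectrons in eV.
1.7126 eV

Using Einstein's photoelectric equation: KE_max = hf - φ

First, calculate the photon energy:
E_photon = hf = (6.626×10⁻³⁴ J·s)(8.300e+14 Hz)
E_photon = 3.4326 eV

Then, the maximum kinetic energy:
KE_max = E_photon - φ = 3.4326 eV - 1.72 eV = 1.7126 eV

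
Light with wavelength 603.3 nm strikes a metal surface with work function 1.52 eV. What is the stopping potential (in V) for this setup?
0.5351 V

The stopping potential V_s satisfies: eV_s = KE_max

First, find KE_max using Einstein's equation:
E_photon = hc/λ = 2.0551 eV
KE_max = E_photon - φ = 2.0551 - 1.52 = 0.5351 eV

Since eV_s = KE_max:
V_s = KE_max/e = 0.5351 V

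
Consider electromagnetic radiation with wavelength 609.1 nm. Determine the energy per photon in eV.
2.0355 eV

Using E = hf = hc/λ:

E = hc/λ = (6.626×10⁻³⁴ J·s)(3×10⁸ m/s) / (609.1×10⁻⁹ m)
E = 2.0355 eV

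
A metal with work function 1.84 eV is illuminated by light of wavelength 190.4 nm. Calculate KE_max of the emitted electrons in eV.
4.6718 eV

Using Einstein's photoelectric equation: KE_max = hf - φ = hc/λ - φ

First, calculate the photon energy:
E_photon = hc/λ = (6.626×10⁻³⁴ J·s)(3×10⁸ m/s) / (190.4×10⁻⁹ m)
E_photon = 6.5118 eV

Then, the maximum kinetic energy:
KE_max = E_photon - φ = 6.5118 eV - 1.84 eV = 4.6718 eV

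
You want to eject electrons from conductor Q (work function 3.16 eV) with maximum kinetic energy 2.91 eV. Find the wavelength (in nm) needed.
204.26 nm

From Einstein's equation: KE_max = hc/λ - φ

Rearranging for λ:
hc/λ = KE_max + φ
λ = hc/(KE_max + φ)

Required photon energy:
E_photon = KE_max + φ = 2.91 + 3.16 = 6.07 eV

Required wavelength:
λ = hc/E_photon = (6.626×10⁻³⁴)(3×10⁸) / (6.07 × 1.602×10⁻¹⁹)
λ = 204.26 nm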